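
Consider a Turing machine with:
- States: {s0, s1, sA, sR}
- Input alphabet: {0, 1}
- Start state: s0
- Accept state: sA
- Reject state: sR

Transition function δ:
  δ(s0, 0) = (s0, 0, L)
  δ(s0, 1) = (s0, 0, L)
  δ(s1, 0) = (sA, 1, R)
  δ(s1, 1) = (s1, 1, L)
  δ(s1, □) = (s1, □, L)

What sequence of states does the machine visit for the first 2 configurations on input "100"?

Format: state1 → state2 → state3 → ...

Execution trace:
Initial: [s0]100
Step 1: δ(s0, 1) = (s0, 0, L) → [s0]□000

No transition is defined for δ(s0, □). By convention the machine halts and rejects.

State sequence: s0 → s0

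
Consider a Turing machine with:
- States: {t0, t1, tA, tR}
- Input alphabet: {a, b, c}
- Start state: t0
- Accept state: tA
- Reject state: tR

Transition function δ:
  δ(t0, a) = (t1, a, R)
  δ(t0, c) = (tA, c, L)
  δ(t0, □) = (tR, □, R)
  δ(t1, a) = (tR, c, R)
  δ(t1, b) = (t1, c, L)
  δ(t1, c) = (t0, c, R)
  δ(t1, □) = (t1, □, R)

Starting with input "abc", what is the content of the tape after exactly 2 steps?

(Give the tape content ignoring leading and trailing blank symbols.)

Execution trace:
Initial: [t0]abc
Step 1: δ(t0, a) = (t1, a, R) → a[t1]bc
Step 2: δ(t1, b) = (t1, c, L) → [t1]acc

After 2 steps, the tape (ignoring leading/trailing blanks) is: acc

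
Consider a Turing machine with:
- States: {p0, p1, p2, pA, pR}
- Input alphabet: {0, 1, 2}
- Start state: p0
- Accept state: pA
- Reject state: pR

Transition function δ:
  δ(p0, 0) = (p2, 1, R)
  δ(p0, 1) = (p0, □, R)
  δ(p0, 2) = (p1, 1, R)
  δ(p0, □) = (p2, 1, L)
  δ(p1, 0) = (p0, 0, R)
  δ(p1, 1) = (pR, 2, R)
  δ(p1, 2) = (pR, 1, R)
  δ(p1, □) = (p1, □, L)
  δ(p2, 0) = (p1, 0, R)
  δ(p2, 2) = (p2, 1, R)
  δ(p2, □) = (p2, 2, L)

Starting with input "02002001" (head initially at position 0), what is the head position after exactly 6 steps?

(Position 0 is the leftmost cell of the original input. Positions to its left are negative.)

Execution trace (head position shown):
Step 0: [p0]02002001  (head at position 0)
Step 1: move right → 1[p2]2002001  (head at position 1)
Step 2: move right → 11[p2]002001  (head at position 2)
Step 3: move right → 110[p1]02001  (head at position 3)
Step 4: move right → 1100[p0]2001  (head at position 4)
Step 5: move right → 11001[p1]001  (head at position 5)
Step 6: move right → 110010[p0]01  (head at position 6)

After 6 steps, the head is at position 6.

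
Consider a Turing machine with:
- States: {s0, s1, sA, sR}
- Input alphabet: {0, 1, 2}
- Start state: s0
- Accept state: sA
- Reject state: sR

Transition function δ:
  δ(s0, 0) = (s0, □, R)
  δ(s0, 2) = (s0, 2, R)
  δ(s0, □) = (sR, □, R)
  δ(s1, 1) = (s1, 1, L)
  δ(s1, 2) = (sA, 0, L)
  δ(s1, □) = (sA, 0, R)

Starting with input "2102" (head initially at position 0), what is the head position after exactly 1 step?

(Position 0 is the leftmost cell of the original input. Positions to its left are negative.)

Execution trace (head position shown):
Step 0: [s0]2102  (head at position 0)
Step 1: move right → 2[s0]102  (head at position 1)

After 1 step, the head is at position 1.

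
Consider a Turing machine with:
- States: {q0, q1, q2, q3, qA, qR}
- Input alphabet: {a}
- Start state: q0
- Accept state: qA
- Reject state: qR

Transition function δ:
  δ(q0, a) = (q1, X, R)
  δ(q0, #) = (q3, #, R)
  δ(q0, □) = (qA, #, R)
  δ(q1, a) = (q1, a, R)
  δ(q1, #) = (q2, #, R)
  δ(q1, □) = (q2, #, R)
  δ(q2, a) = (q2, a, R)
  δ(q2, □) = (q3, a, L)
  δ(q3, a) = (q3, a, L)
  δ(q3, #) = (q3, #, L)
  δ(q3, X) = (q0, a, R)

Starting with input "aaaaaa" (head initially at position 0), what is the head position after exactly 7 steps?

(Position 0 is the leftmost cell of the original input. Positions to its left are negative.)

Execution trace (head position shown):
Step 0: [q0]aaaaaa  (head at position 0)
Step 1: move right → X[q1]aaaaa  (head at position 1)
Step 2: move right → Xa[q1]aaaa  (head at position 2)
Step 3: move right → Xaa[q1]aaa  (head at position 3)
Step 4: move right → Xaaa[q1]aa  (head at position 4)
Step 5: move right → Xaaaa[q1]a  (head at position 5)
Step 6: move right → Xaaaaa[q1]□  (head at position 6)
Step 7: move right → Xaaaaa#[q2]□  (head at position 7)

After 7 steps, the head is at position 7.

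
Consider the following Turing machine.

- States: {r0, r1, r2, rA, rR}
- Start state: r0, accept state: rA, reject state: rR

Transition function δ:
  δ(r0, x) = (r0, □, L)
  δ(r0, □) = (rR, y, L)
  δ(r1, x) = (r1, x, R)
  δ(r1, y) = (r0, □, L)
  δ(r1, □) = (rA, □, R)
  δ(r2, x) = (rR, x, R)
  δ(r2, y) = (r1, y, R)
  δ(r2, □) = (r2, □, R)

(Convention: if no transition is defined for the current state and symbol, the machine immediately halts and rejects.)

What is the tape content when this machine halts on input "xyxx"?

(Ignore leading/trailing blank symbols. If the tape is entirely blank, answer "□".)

Execution trace:
Initial: [r0]xyxx
Step 1: δ(r0, x) = (r0, □, L) → [r0]□□yxx
Step 2: δ(r0, □) = (rR, y, L) → [rR]□y□yxx

The machine reaches the reject state rR and halts.

Final tape (ignoring leading/trailing blanks): y□yxx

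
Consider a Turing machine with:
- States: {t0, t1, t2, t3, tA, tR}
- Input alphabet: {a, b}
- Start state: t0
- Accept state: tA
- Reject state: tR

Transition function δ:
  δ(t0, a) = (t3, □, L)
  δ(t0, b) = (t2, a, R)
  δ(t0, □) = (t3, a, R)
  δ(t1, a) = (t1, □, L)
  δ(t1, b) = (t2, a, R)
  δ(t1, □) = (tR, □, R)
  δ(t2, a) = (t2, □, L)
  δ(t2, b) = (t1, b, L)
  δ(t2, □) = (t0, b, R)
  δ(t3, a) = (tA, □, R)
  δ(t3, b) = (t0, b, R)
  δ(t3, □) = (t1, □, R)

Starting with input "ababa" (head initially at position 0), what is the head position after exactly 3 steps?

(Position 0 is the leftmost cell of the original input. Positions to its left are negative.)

Execution trace (head position shown):
Step 0: [t0]ababa  (head at position 0)
Step 1: move left → [t3]□□baba  (head at position -1)
Step 2: move right → □[t1]□baba  (head at position 0)
Step 3: move right → □□[tR]baba  (head at position 1)

After 3 steps, the head is at position 1.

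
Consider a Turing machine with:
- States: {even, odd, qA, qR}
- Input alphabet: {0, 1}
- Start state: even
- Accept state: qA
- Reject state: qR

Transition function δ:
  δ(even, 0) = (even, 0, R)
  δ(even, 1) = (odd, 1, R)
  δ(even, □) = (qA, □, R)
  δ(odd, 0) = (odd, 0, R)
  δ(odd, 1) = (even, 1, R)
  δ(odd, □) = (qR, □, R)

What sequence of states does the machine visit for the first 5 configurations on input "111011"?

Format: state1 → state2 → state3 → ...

Execution trace:
Initial: [even]111011
Step 1: δ(even, 1) = (odd, 1, R) → 1[odd]11011
Step 2: δ(odd, 1) = (even, 1, R) → 11[even]1011
Step 3: δ(even, 1) = (odd, 1, R) → 111[odd]011
Step 4: δ(odd, 0) = (odd, 0, R) → 1110[odd]11

State sequence: even → odd → even → odd → odd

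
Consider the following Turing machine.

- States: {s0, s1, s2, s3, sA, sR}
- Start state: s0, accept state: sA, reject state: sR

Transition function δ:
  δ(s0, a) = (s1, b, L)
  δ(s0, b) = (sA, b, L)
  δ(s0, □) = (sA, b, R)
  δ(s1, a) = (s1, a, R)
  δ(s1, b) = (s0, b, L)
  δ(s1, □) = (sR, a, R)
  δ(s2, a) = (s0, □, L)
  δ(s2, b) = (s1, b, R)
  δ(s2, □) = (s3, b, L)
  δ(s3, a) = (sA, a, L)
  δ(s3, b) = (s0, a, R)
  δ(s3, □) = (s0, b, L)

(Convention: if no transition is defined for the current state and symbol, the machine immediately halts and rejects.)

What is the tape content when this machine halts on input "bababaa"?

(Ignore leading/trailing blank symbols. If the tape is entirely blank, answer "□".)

Execution trace:
Initial: [s0]bababaa
Step 1: δ(s0, b) = (sA, b, L) → [sA]□bababaa

The machine reaches the accept state sA and halts.

Final tape (ignoring leading/trailing blanks): bababaa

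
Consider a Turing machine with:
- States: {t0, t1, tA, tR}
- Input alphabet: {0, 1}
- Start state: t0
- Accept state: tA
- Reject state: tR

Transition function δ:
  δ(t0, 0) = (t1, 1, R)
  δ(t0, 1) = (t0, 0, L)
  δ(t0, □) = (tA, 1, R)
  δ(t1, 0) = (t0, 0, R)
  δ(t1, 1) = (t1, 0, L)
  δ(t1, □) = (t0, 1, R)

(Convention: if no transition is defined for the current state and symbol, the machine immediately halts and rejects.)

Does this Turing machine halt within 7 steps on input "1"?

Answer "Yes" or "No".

Execution trace:
Initial: [t0]1
Step 1: δ(t0, 1) = (t0, 0, L) → [t0]□0
Step 2: δ(t0, □) = (tA, 1, R) → 1[tA]0

The machine reaches the accept state tA and halts.
The machine halted after 2 steps (within the 7-step bound).

Answer: Yes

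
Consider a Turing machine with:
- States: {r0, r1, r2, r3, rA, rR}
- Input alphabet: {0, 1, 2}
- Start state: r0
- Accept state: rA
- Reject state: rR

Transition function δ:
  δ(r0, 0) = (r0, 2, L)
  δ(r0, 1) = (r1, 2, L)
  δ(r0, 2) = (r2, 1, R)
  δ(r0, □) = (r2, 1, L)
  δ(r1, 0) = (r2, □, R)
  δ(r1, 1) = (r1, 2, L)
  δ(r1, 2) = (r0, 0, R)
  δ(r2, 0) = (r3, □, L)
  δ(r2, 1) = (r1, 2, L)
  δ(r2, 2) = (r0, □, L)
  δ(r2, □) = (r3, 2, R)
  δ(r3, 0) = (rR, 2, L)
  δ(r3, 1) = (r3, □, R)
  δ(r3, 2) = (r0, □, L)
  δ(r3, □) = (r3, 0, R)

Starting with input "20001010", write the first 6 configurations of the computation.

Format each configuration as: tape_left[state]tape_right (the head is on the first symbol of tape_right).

Transitions applied:
Step 1: δ(r0, 2) = (r2, 1, R)
Step 2: δ(r2, 0) = (r3, □, L)
Step 3: δ(r3, 1) = (r3, □, R)
Step 4: δ(r3, □) = (r3, 0, R)
Step 5: δ(r3, 0) = (rR, 2, L)

The first 6 configurations are:
[r0]20001010 ⊢ 1[r2]0001010 ⊢ [r3]1□001010 ⊢ □[r3]□001010 ⊢ □0[r3]001010 ⊢ □[rR]0201010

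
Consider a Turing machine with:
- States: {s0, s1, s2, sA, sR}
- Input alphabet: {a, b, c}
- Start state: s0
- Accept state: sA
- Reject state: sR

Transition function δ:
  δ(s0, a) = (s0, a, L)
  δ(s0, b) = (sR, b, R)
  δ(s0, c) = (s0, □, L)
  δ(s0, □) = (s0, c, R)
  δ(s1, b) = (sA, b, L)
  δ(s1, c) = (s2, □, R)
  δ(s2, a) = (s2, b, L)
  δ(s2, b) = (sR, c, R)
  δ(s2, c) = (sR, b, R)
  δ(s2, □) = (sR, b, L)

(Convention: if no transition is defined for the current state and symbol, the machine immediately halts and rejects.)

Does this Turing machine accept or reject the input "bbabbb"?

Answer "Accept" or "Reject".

Execution trace:
Initial: [s0]bbabbb
Step 1: δ(s0, b) = (sR, b, R) → b[sR]babbb

The machine reaches the reject state sR and halts.

Answer: Reject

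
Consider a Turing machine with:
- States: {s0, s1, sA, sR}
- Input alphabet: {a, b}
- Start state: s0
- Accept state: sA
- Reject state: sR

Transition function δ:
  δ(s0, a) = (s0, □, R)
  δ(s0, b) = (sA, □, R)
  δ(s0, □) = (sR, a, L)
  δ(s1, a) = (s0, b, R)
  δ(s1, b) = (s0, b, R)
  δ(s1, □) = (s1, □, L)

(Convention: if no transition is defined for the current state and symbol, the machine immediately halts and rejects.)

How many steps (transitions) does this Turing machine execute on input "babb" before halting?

Execution trace:
Initial: [s0]babb
Step 1: δ(s0, b) = (sA, □, R) → □[sA]abb

The machine reaches the accept state sA and halts.

The machine executed 1 step before halting.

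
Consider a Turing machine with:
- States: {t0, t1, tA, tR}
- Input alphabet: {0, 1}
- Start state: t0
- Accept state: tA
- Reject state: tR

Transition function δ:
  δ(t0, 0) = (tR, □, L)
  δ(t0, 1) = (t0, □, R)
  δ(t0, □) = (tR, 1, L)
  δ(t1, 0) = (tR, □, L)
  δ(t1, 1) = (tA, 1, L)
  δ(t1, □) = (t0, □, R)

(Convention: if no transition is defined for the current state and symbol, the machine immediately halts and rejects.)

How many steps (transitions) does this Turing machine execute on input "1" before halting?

Execution trace:
Initial: [t0]1
Step 1: δ(t0, 1) = (t0, □, R) → □[t0]□
Step 2: δ(t0, □) = (tR, 1, L) → [tR]□1

The machine reaches the reject state tR and halts.

The machine executed 2 steps before halting.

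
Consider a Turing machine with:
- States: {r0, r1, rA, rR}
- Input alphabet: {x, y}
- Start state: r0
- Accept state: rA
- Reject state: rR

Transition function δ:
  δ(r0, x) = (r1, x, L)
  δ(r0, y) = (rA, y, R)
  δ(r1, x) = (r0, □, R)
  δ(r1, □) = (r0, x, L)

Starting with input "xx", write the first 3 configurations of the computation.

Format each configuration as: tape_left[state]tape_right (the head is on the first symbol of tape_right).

Transitions applied:
Step 1: δ(r0, x) = (r1, x, L)
Step 2: δ(r1, □) = (r0, x, L)

The first 3 configurations are:
[r0]xx ⊢ [r1]□xx ⊢ [r0]□xxx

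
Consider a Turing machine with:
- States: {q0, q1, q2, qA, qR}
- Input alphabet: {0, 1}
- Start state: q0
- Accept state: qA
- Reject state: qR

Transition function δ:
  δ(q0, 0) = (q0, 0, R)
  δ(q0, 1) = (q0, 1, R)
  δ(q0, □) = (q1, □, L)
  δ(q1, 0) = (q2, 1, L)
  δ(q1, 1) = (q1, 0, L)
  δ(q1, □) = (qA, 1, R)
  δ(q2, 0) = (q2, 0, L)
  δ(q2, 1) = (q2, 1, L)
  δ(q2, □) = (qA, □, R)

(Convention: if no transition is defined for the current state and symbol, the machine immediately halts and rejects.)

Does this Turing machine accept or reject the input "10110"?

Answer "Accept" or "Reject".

Execution trace:
Initial: [q0]10110
Step 1: δ(q0, 1) = (q0, 1, R) → 1[q0]0110
Step 2: δ(q0, 0) = (q0, 0, R) → 10[q0]110
Step 3: δ(q0, 1) = (q0, 1, R) → 101[q0]10
Step 4: δ(q0, 1) = (q0, 1, R) → 1011[q0]0
Step 5: δ(q0, 0) = (q0, 0, R) → 10110[q0]□
Step 6: δ(q0, □) = (q1, □, L) → 1011[q1]0□
Step 7: δ(q1, 0) = (q2, 1, L) → 101[q2]11□
Step 8: δ(q2, 1) = (q2, 1, L) → 10[q2]111□
Step 9: δ(q2, 1) = (q2, 1, L) → 1[q2]0111□
Step 10: δ(q2, 0) = (q2, 0, L) → [q2]10111□
Step 11: δ(q2, 1) = (q2, 1, L) → [q2]□10111□
Step 12: δ(q2, □) = (qA, □, R) → □[qA]10111□

The machine reaches the accept state qA and halts.

Answer: Accept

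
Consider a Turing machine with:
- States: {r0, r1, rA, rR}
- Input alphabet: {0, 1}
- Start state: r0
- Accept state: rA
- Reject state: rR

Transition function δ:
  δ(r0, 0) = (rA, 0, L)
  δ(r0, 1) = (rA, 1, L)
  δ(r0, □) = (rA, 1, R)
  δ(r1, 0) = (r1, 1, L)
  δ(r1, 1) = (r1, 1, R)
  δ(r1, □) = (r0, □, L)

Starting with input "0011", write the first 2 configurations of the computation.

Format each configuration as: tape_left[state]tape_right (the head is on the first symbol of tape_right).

Transitions applied:
Step 1: δ(r0, 0) = (rA, 0, L)

The first 2 configurations are:
[r0]0011 ⊢ [rA]□0011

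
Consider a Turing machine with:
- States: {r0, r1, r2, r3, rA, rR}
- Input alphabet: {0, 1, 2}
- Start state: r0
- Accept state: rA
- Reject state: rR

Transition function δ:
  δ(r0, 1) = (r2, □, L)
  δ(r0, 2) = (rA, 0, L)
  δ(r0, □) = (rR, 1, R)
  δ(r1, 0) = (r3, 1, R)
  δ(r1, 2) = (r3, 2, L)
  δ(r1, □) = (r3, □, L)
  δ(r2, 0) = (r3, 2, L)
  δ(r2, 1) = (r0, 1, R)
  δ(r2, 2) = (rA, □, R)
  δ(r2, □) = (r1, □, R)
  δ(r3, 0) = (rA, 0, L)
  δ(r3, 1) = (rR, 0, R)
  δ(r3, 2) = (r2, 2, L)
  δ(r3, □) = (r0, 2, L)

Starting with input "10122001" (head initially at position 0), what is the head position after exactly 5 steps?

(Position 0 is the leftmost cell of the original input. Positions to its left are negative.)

Execution trace (head position shown):
Step 0: [r0]10122001  (head at position 0)
Step 1: move left → [r2]□□0122001  (head at position -1)
Step 2: move right → □[r1]□0122001  (head at position 0)
Step 3: move left → [r3]□□0122001  (head at position -1)
Step 4: move left → [r0]□2□0122001  (head at position -2)
Step 5: move right → 1[rR]2□0122001  (head at position -1)

After 5 steps, the head is at position -1.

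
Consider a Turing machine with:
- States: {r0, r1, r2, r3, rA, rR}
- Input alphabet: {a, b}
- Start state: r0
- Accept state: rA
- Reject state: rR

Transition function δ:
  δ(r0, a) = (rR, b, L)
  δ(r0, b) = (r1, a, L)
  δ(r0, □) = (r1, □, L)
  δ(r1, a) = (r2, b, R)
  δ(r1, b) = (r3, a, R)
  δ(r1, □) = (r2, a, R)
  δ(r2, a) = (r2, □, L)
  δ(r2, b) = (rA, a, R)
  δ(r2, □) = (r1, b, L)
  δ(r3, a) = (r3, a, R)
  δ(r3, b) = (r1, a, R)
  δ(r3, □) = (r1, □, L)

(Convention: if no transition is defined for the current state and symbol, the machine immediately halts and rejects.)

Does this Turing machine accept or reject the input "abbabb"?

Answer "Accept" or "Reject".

Execution trace:
Initial: [r0]abbabb
Step 1: δ(r0, a) = (rR, b, L) → [rR]□bbbabb

The machine reaches the reject state rR and halts.

Answer: Reject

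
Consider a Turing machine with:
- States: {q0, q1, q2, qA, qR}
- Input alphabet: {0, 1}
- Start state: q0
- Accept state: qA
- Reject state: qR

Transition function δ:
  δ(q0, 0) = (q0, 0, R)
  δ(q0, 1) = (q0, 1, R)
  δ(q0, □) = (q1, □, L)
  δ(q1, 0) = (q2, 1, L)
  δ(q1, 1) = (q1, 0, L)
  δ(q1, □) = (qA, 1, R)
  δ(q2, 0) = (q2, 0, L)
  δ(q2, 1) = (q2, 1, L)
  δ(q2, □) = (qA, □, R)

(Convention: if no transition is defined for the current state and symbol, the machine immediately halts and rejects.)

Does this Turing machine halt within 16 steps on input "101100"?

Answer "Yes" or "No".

Execution trace:
Initial: [q0]101100
Step 1: δ(q0, 1) = (q0, 1, R) → 1[q0]01100
Step 2: δ(q0, 0) = (q0, 0, R) → 10[q0]1100
Step 3: δ(q0, 1) = (q0, 1, R) → 101[q0]100
Step 4: δ(q0, 1) = (q0, 1, R) → 1011[q0]00
Step 5: δ(q0, 0) = (q0, 0, R) → 10110[q0]0
Step 6: δ(q0, 0) = (q0, 0, R) → 101100[q0]□
Step 7: δ(q0, □) = (q1, □, L) → 10110[q1]0□
Step 8: δ(q1, 0) = (q2, 1, L) → 1011[q2]01□
Step 9: δ(q2, 0) = (q2, 0, L) → 101[q2]101□
Step 10: δ(q2, 1) = (q2, 1, L) → 10[q2]1101□
Step 11: δ(q2, 1) = (q2, 1, L) → 1[q2]01101□
Step 12: δ(q2, 0) = (q2, 0, L) → [q2]101101□
Step 13: δ(q2, 1) = (q2, 1, L) → [q2]□101101□
Step 14: δ(q2, □) = (qA, □, R) → □[qA]101101□

The machine reaches the accept state qA and halts.
The machine halted after 14 steps (within the 16-step bound).

Answer: Yes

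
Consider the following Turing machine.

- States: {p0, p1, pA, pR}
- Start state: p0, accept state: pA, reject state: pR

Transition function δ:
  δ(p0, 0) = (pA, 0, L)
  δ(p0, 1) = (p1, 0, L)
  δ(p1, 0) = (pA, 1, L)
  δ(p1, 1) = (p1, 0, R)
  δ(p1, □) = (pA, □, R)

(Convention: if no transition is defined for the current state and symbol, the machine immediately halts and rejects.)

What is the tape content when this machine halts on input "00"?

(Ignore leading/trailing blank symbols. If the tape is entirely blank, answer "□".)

Execution trace:
Initial: [p0]00
Step 1: δ(p0, 0) = (pA, 0, L) → [pA]□00

The machine reaches the accept state pA and halts.

Final tape (ignoring leading/trailing blanks): 00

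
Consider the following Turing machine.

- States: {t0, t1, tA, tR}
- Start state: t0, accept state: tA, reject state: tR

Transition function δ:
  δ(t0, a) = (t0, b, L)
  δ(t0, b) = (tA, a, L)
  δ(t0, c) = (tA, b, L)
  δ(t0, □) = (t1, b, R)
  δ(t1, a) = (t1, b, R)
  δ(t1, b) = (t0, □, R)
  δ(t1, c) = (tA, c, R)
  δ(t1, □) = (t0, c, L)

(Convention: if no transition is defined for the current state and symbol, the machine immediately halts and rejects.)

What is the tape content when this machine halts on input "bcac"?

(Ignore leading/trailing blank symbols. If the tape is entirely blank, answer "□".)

Execution trace:
Initial: [t0]bcac
Step 1: δ(t0, b) = (tA, a, L) → [tA]□acac

The machine reaches the accept state tA and halts.

Final tape (ignoring leading/trailing blanks): acac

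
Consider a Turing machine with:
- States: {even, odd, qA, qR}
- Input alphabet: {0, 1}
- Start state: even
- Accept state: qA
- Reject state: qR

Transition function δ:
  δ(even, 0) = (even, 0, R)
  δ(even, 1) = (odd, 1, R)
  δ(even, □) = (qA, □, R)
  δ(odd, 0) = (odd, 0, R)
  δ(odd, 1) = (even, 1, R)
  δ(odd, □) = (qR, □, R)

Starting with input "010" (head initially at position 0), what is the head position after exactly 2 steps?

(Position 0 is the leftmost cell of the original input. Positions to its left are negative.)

Execution trace (head position shown):
Step 0: [even]010  (head at position 0)
Step 1: move right → 0[even]10  (head at position 1)
Step 2: move right → 01[odd]0  (head at position 2)

After 2 steps, the head is at position 2.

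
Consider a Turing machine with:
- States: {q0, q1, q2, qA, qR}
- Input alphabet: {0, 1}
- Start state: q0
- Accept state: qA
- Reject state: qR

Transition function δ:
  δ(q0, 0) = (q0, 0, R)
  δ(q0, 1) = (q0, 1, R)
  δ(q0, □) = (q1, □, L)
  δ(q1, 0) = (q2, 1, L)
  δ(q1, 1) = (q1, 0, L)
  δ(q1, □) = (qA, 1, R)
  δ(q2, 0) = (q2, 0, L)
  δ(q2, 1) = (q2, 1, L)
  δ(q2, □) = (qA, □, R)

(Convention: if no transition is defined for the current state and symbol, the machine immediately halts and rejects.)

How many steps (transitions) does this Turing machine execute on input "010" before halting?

Execution trace:
Initial: [q0]010
Step 1: δ(q0, 0) = (q0, 0, R) → 0[q0]10
Step 2: δ(q0, 1) = (q0, 1, R) → 01[q0]0
Step 3: δ(q0, 0) = (q0, 0, R) → 010[q0]□
Step 4: δ(q0, □) = (q1, □, L) → 01[q1]0□
Step 5: δ(q1, 0) = (q2, 1, L) → 0[q2]11□
Step 6: δ(q2, 1) = (q2, 1, L) → [q2]011□
Step 7: δ(q2, 0) = (q2, 0, L) → [q2]□011□
Step 8: δ(q2, □) = (qA, □, R) → □[qA]011□

The machine reaches the accept state qA and halts.

The machine executed 8 steps before halting.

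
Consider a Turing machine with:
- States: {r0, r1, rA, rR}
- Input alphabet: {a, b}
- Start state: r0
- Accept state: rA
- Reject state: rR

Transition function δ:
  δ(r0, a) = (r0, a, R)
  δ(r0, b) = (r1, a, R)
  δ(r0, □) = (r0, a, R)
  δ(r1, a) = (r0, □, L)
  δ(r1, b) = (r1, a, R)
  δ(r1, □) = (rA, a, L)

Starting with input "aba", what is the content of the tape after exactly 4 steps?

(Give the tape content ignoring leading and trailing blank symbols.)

Execution trace:
Initial: [r0]aba
Step 1: δ(r0, a) = (r0, a, R) → a[r0]ba
Step 2: δ(r0, b) = (r1, a, R) → aa[r1]a
Step 3: δ(r1, a) = (r0, □, L) → a[r0]a□
Step 4: δ(r0, a) = (r0, a, R) → aa[r0]□

After 4 steps, the tape (ignoring leading/trailing blanks) is: aa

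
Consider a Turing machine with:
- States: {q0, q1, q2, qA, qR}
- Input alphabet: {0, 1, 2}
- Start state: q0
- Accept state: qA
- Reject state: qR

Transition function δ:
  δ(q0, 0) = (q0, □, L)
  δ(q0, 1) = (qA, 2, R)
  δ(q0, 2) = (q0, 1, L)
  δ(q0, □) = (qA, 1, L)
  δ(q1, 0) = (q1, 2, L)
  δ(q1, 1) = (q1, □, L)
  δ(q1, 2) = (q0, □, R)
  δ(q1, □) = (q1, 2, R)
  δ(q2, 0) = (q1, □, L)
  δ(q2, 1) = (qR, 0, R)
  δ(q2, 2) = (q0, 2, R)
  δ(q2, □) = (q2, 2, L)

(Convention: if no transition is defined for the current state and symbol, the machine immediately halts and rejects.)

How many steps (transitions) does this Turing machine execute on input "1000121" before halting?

Execution trace:
Initial: [q0]1000121
Step 1: δ(q0, 1) = (qA, 2, R) → 2[qA]000121

The machine reaches the accept state qA and halts.

The machine executed 1 step before halting.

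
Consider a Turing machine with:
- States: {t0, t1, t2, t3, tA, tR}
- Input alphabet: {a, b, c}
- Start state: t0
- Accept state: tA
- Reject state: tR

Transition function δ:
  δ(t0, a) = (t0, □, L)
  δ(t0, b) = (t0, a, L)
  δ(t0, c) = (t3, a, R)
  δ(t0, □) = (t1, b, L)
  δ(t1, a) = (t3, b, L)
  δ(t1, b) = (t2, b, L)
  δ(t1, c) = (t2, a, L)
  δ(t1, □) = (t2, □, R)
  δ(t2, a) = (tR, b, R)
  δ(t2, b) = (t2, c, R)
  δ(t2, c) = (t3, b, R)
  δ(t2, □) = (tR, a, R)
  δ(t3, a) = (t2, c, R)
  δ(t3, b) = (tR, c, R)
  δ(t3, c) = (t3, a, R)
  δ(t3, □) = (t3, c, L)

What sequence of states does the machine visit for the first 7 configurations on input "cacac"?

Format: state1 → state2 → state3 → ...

Execution trace:
Initial: [t0]cacac
Step 1: δ(t0, c) = (t3, a, R) → a[t3]acac
Step 2: δ(t3, a) = (t2, c, R) → ac[t2]cac
Step 3: δ(t2, c) = (t3, b, R) → acb[t3]ac
Step 4: δ(t3, a) = (t2, c, R) → acbc[t2]c
Step 5: δ(t2, c) = (t3, b, R) → acbcb[t3]□
Step 6: δ(t3, □) = (t3, c, L) → acbc[t3]bc

State sequence: t0 → t3 → t2 → t3 → t2 → t3 → t3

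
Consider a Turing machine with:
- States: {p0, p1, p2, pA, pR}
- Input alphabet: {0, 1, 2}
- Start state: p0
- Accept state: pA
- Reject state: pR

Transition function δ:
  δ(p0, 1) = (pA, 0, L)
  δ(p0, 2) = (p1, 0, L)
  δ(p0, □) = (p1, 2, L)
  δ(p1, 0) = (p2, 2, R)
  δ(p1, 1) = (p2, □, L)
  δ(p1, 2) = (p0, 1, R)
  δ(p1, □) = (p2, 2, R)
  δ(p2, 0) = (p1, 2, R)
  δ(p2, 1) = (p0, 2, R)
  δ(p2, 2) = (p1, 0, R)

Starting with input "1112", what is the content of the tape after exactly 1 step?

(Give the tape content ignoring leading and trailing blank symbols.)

Execution trace:
Initial: [p0]1112
Step 1: δ(p0, 1) = (pA, 0, L) → [pA]□0112

The machine reaches the accept state pA and halts.

After 1 step, the tape (ignoring leading/trailing blanks) is: 0112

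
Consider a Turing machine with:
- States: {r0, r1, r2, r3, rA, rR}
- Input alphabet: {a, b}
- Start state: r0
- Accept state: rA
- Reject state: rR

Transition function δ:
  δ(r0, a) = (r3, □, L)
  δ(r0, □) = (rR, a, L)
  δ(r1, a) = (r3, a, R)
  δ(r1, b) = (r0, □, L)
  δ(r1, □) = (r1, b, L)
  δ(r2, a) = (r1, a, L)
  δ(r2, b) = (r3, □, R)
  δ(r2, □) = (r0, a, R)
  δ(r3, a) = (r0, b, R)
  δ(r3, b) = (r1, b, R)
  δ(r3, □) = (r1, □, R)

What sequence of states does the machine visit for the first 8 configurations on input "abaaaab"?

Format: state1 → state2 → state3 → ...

Execution trace:
Initial: [r0]abaaaab
Step 1: δ(r0, a) = (r3, □, L) → [r3]□□baaaab
Step 2: δ(r3, □) = (r1, □, R) → □[r1]□baaaab
Step 3: δ(r1, □) = (r1, b, L) → [r1]□bbaaaab
Step 4: δ(r1, □) = (r1, b, L) → [r1]□bbbaaaab
Step 5: δ(r1, □) = (r1, b, L) → [r1]□bbbbaaaab
Step 6: δ(r1, □) = (r1, b, L) → [r1]□bbbbbaaaab
Step 7: δ(r1, □) = (r1, b, L) → [r1]□bbbbbbaaaab

State sequence: r0 → r3 → r1 → r1 → r1 → r1 → r1 → r1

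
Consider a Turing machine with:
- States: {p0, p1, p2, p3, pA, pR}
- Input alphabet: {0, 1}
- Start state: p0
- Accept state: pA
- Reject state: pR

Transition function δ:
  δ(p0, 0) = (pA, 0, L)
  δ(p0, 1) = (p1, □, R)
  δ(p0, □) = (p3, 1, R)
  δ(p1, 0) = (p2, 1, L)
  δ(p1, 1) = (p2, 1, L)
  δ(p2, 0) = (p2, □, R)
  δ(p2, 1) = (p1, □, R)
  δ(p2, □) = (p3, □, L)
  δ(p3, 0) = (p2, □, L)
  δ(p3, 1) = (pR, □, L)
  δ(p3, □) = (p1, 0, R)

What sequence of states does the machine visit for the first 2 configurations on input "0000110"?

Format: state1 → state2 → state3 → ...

Execution trace:
Initial: [p0]0000110
Step 1: δ(p0, 0) = (pA, 0, L) → [pA]□0000110

The machine reaches the accept state pA and halts.

State sequence: p0 → pA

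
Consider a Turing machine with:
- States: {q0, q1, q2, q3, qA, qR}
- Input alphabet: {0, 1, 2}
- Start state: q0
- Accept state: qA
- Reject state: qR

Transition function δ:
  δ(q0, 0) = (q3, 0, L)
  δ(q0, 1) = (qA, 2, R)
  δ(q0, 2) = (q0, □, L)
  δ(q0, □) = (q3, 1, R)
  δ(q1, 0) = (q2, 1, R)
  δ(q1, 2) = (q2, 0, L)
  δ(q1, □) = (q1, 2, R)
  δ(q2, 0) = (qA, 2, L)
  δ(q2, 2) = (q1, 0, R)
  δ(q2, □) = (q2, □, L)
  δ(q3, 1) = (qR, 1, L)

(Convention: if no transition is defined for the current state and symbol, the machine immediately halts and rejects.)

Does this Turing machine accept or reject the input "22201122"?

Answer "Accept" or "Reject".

Execution trace:
Initial: [q0]22201122
Step 1: δ(q0, 2) = (q0, □, L) → [q0]□□2201122
Step 2: δ(q0, □) = (q3, 1, R) → 1[q3]□2201122

No transition is defined for δ(q3, □). By convention the machine halts and rejects.

Answer: Reject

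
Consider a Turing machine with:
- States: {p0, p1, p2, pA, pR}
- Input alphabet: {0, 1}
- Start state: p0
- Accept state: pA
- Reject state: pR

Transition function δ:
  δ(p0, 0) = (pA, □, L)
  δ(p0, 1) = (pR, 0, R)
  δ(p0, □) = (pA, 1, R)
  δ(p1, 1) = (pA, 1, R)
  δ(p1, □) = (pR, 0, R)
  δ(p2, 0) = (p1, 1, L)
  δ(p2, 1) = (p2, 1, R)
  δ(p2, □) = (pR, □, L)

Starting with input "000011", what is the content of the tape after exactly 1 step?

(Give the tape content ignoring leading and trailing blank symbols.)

Execution trace:
Initial: [p0]000011
Step 1: δ(p0, 0) = (pA, □, L) → [pA]□□00011

The machine reaches the accept state pA and halts.

After 1 step, the tape (ignoring leading/trailing blanks) is: 00011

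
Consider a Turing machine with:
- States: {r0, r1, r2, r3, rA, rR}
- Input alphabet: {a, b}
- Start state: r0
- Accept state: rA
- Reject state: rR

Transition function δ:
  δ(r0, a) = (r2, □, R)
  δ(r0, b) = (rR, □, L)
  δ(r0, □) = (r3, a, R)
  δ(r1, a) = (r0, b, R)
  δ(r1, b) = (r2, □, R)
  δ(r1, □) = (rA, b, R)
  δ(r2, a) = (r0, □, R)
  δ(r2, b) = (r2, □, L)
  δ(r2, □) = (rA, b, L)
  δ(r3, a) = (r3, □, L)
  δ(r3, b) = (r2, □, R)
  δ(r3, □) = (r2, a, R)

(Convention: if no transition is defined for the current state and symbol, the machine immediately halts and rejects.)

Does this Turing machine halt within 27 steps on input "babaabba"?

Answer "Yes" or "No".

Execution trace:
Initial: [r0]babaabba
Step 1: δ(r0, b) = (rR, □, L) → [rR]□□abaabba

The machine reaches the reject state rR and halts.
The machine halted after 1 step (within the 27-step bound).

Answer: Yes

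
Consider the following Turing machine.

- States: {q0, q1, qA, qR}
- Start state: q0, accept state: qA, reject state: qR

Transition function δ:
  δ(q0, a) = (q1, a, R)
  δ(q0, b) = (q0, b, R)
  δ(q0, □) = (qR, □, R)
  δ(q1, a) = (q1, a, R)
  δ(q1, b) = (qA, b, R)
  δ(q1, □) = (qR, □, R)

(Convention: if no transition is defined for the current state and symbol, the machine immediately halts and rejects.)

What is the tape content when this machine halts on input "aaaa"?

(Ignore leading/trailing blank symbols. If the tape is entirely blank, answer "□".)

Execution trace:
Initial: [q0]aaaa
Step 1: δ(q0, a) = (q1, a, R) → a[q1]aaa
Step 2: δ(q1, a) = (q1, a, R) → aa[q1]aa
Step 3: δ(q1, a) = (q1, a, R) → aaa[q1]a
Step 4: δ(q1, a) = (q1, a, R) → aaaa[q1]□
Step 5: δ(q1, □) = (qR, □, R) → aaaa□[qR]□

The machine reaches the reject state qR and halts.

Final tape (ignoring leading/trailing blanks): aaaa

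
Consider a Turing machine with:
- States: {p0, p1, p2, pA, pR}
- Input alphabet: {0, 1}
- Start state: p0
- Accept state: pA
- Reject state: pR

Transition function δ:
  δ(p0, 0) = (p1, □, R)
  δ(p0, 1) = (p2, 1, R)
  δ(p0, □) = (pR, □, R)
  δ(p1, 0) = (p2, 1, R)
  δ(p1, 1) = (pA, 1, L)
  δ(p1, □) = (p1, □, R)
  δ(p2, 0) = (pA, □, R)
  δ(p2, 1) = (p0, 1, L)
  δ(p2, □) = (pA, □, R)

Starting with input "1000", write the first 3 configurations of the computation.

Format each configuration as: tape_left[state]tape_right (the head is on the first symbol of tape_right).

Transitions applied:
Step 1: δ(p0, 1) = (p2, 1, R)
Step 2: δ(p2, 0) = (pA, □, R)

The first 3 configurations are:
[p0]1000 ⊢ 1[p2]000 ⊢ 1□[pA]00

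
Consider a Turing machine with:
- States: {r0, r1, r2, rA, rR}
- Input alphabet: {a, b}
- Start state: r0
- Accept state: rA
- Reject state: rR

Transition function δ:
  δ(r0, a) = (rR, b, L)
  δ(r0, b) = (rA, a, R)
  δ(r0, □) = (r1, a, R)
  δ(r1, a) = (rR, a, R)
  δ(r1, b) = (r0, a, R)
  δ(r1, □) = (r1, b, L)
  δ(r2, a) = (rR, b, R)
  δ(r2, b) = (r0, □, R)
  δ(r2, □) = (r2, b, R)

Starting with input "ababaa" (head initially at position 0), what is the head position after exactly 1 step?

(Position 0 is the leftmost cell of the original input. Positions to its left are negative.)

Execution trace (head position shown):
Step 0: [r0]ababaa  (head at position 0)
Step 1: move left → [rR]□bbabaa  (head at position -1)

After 1 step, the head is at position -1.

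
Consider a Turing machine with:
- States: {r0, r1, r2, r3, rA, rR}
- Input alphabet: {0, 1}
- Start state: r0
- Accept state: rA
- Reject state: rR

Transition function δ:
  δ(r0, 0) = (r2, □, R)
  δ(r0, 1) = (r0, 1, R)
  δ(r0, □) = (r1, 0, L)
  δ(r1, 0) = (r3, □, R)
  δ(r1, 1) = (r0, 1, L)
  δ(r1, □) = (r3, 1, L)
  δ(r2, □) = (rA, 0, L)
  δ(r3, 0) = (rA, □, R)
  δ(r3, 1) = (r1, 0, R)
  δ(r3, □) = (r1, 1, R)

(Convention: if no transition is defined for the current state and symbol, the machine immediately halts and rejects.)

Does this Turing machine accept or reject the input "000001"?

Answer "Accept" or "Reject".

Execution trace:
Initial: [r0]000001
Step 1: δ(r0, 0) = (r2, □, R) → □[r2]00001

No transition is defined for δ(r2, 0). By convention the machine halts and rejects.

Answer: Reject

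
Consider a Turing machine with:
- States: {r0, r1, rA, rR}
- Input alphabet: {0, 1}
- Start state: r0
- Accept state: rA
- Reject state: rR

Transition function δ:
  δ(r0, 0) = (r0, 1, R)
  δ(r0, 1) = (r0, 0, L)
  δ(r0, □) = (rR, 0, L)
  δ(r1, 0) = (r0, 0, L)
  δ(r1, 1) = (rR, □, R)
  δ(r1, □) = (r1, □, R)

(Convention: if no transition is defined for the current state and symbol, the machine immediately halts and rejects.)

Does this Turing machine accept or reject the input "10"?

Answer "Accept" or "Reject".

Execution trace:
Initial: [r0]10
Step 1: δ(r0, 1) = (r0, 0, L) → [r0]□00
Step 2: δ(r0, □) = (rR, 0, L) → [rR]□000

The machine reaches the reject state rR and halts.

Answer: Reject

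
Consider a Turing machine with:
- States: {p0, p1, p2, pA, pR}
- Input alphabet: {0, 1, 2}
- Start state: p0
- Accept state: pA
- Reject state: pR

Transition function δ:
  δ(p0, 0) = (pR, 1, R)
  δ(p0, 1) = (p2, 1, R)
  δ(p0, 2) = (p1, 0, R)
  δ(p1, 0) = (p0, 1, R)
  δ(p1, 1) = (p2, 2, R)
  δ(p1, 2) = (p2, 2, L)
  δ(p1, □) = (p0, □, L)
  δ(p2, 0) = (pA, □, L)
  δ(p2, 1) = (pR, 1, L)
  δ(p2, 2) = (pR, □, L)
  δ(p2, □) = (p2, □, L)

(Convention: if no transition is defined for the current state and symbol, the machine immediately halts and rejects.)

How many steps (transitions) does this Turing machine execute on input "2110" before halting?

Execution trace:
Initial: [p0]2110
Step 1: δ(p0, 2) = (p1, 0, R) → 0[p1]110
Step 2: δ(p1, 1) = (p2, 2, R) → 02[p2]10
Step 3: δ(p2, 1) = (pR, 1, L) → 0[pR]210

The machine reaches the reject state pR and halts.

The machine executed 3 steps before halting.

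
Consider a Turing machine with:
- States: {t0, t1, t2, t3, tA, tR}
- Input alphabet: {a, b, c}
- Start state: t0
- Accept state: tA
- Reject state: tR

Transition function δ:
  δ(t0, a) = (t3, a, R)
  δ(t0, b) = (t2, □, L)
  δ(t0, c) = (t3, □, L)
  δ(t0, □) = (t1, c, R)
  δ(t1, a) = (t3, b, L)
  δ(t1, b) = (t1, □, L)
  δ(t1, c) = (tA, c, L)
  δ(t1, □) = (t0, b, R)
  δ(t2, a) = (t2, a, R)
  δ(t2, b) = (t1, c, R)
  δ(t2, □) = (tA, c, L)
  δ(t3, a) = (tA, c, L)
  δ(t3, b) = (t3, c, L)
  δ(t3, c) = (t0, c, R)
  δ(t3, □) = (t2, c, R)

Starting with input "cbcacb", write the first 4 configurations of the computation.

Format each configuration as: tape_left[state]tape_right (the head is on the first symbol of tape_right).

Transitions applied:
Step 1: δ(t0, c) = (t3, □, L)
Step 2: δ(t3, □) = (t2, c, R)
Step 3: δ(t2, □) = (tA, c, L)

The first 4 configurations are:
[t0]cbcacb ⊢ [t3]□□bcacb ⊢ c[t2]□bcacb ⊢ [tA]ccbcacb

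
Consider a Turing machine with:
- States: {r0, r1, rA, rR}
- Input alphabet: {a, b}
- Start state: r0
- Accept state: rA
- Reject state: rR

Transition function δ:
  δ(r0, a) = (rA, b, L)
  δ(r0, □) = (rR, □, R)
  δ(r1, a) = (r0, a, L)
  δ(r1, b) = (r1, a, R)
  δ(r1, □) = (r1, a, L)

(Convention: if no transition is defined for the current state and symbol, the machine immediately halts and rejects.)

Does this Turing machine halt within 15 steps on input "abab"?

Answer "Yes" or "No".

Execution trace:
Initial: [r0]abab
Step 1: δ(r0, a) = (rA, b, L) → [rA]□bbab

The machine reaches the accept state rA and halts.
The machine halted after 1 step (within the 15-step bound).

Answer: Yes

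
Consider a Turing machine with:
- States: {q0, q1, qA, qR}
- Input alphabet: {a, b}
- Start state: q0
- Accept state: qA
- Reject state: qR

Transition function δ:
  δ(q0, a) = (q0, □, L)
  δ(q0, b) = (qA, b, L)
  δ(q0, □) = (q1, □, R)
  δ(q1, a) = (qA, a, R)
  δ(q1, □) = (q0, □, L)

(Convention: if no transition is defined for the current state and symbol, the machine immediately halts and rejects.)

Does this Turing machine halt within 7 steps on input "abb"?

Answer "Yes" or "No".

Execution trace:
Initial: [q0]abb
Step 1: δ(q0, a) = (q0, □, L) → [q0]□□bb
Step 2: δ(q0, □) = (q1, □, R) → □[q1]□bb
Step 3: δ(q1, □) = (q0, □, L) → [q0]□□bb
Step 4: δ(q0, □) = (q1, □, R) → □[q1]□bb
Step 5: δ(q1, □) = (q0, □, L) → [q0]□□bb
Step 6: δ(q0, □) = (q1, □, R) → □[q1]□bb
Step 7: δ(q1, □) = (q0, □, L) → [q0]□□bb

The machine has not reached a halting state after 7 steps.
The machine did not halt within the 7-step bound.

Answer: No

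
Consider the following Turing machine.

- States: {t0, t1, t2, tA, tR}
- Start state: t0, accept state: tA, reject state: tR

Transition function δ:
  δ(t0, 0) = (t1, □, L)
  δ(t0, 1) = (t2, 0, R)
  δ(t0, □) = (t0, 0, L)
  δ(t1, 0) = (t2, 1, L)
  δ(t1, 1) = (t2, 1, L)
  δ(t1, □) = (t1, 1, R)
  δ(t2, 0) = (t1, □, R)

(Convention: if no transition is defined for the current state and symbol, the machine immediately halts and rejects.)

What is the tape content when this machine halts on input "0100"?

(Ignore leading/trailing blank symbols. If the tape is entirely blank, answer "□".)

Execution trace:
Initial: [t0]0100
Step 1: δ(t0, 0) = (t1, □, L) → [t1]□□100
Step 2: δ(t1, □) = (t1, 1, R) → 1[t1]□100
Step 3: δ(t1, □) = (t1, 1, R) → 11[t1]100
Step 4: δ(t1, 1) = (t2, 1, L) → 1[t2]1100

No transition is defined for δ(t2, 1). By convention the machine halts and rejects.

Final tape (ignoring leading/trailing blanks): 11100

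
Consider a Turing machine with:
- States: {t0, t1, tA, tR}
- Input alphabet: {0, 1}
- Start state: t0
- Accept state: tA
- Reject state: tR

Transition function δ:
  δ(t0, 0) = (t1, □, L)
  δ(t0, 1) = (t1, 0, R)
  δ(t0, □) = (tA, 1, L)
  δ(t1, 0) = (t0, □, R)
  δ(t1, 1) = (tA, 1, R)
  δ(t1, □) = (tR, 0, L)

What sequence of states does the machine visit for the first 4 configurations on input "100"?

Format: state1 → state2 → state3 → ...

Execution trace:
Initial: [t0]100
Step 1: δ(t0, 1) = (t1, 0, R) → 0[t1]00
Step 2: δ(t1, 0) = (t0, □, R) → 0□[t0]0
Step 3: δ(t0, 0) = (t1, □, L) → 0[t1]□□

State sequence: t0 → t1 → t0 → t1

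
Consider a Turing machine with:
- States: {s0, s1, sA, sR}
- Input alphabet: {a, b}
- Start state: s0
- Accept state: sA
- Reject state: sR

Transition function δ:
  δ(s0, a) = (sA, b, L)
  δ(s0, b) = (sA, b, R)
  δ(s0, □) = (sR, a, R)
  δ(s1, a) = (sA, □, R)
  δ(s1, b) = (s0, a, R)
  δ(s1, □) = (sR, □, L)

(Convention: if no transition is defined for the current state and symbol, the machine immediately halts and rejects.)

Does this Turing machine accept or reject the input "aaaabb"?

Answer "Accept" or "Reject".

Execution trace:
Initial: [s0]aaaabb
Step 1: δ(s0, a) = (sA, b, L) → [sA]□baaabb

The machine reaches the accept state sA and halts.

Answer: Accept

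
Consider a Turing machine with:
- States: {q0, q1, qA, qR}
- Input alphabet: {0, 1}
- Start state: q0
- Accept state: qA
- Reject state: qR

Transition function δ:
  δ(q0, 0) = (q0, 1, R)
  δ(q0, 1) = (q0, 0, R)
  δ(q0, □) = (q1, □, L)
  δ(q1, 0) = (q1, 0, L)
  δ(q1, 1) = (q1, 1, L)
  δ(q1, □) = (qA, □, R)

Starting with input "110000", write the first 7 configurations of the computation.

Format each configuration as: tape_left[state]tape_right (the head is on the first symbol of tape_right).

Transitions applied:
Step 1: δ(q0, 1) = (q0, 0, R)
Step 2: δ(q0, 1) = (q0, 0, R)
Step 3: δ(q0, 0) = (q0, 1, R)
Step 4: δ(q0, 0) = (q0, 1, R)
Step 5: δ(q0, 0) = (q0, 1, R)
Step 6: δ(q0, 0) = (q0, 1, R)

The first 7 configurations are:
[q0]110000 ⊢ 0[q0]10000 ⊢ 00[q0]0000 ⊢ 001[q0]000 ⊢ 0011[q0]00 ⊢ 00111[q0]0 ⊢ 001111[q0]□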